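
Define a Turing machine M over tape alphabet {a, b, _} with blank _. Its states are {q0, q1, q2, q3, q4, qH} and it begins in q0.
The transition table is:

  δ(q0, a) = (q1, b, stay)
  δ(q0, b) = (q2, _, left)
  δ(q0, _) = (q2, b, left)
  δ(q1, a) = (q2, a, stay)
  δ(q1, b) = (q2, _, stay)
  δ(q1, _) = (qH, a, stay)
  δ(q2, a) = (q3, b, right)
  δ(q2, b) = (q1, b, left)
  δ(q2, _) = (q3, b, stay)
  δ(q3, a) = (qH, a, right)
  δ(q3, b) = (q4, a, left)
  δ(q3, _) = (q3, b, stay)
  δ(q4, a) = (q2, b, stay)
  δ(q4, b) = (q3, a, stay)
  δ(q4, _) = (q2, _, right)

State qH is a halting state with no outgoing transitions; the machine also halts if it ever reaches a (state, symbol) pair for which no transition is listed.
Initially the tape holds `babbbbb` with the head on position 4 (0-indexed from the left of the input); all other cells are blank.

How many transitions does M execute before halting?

15

state=q0 head=4 tape=_babb[b]bb   (q0,b)→(q2,_,left)
state=q2 head=3 tape=_bab[b]_bb   (q2,b)→(q1,b,left)
state=q1 head=2 tape=_ba[b]b_bb   (q1,b)→(q2,_,stay)
state=q2 head=2 tape=_ba[_]b_bb   (q2,_)→(q3,b,stay)
state=q3 head=2 tape=_ba[b]b_bb   (q3,b)→(q4,a,left)
state=q4 head=1 tape=_b[a]ab_bb   (q4,a)→(q2,b,stay)
state=q2 head=1 tape=_b[b]ab_bb   (q2,b)→(q1,b,left)
state=q1 head=0 tape=_[b]bab_bb   (q1,b)→(q2,_,stay)
state=q2 head=0 tape=_[_]bab_bb   (q2,_)→(q3,b,stay)
state=q3 head=0 tape=_[b]bab_bb   (q3,b)→(q4,a,left)
state=q4 head=-1 tape=[_]abab_bb   (q4,_)→(q2,_,right)
state=q2 head=0 tape=_[a]bab_bb   (q2,a)→(q3,b,right)
state=q3 head=1 tape=_b[b]ab_bb   (q3,b)→(q4,a,left)
state=q4 head=0 tape=_[b]aab_bb   (q4,b)→(q3,a,stay)
state=q3 head=0 tape=_[a]aab_bb   (q3,a)→(qH,a,right)
state=qH head=1 tape=_a[a]ab_bb
M halts after 15 transitions.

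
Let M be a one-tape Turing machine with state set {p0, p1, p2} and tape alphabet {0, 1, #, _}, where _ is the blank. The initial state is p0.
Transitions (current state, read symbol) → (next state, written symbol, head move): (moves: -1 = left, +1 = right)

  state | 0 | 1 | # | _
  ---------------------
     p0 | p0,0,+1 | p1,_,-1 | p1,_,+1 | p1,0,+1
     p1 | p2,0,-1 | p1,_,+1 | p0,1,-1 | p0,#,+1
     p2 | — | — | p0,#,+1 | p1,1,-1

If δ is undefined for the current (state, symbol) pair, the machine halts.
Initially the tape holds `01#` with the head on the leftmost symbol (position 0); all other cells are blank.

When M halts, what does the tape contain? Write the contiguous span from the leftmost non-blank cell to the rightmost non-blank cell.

state=p0 head=0 tape=___[0]1#   (p0,0)→(p0,0,+1)
state=p0 head=1 tape=___0[1]#   (p0,1)→(p1,_,-1)
state=p1 head=0 tape=___[0]_#   (p1,0)→(p2,0,-1)
state=p2 head=-1 tape=__[_]0_#   (p2,_)→(p1,1,-1)
state=p1 head=-2 tape=_[_]10_#   (p1,_)→(p0,#,+1)
state=p0 head=-1 tape=_#[1]0_#   (p0,1)→(p1,_,-1)
state=p1 head=-2 tape=_[#]_0_#   (p1,#)→(p0,1,-1)
state=p0 head=-3 tape=[_]1_0_#   (p0,_)→(p1,0,+1)
state=p1 head=-2 tape=0[1]_0_#   (p1,1)→(p1,_,+1)
state=p1 head=-1 tape=0_[_]0_#   (p1,_)→(p0,#,+1)
state=p0 head=0 tape=0_#[0]_#   (p0,0)→(p0,0,+1)
state=p0 head=1 tape=0_#0[_]#   (p0,_)→(p1,0,+1)
state=p1 head=2 tape=0_#00[#]   (p1,#)→(p0,1,-1)
state=p0 head=1 tape=0_#0[0]1   (p0,0)→(p0,0,+1)
state=p0 head=2 tape=0_#00[1]   (p0,1)→(p1,_,-1)
state=p1 head=1 tape=0_#0[0]_   (p1,0)→(p2,0,-1)
state=p2 head=0 tape=0_#[0]0_
The non-blank tape span at halt is 0_#00.

0_#00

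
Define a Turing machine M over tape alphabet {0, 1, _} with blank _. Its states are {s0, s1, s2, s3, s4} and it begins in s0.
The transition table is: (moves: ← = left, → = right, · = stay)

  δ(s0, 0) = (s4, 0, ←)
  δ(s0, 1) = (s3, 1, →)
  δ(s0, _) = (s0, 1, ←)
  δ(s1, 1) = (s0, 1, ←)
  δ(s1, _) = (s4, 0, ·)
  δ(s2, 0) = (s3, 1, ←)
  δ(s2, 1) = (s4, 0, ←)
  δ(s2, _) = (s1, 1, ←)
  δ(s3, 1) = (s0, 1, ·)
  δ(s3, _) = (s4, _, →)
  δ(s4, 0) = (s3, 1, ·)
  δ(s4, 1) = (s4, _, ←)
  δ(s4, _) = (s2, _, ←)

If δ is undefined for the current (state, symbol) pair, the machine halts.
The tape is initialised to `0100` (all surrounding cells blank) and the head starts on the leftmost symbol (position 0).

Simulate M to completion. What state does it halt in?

s3

state=s0 head=0 tape=___[0]100   (s0,0)→(s4,0,←)
state=s4 head=-1 tape=__[_]0100   (s4,_)→(s2,_,←)
state=s2 head=-2 tape=_[_]_0100   (s2,_)→(s1,1,←)
state=s1 head=-3 tape=[_]1_0100   (s1,_)→(s4,0,·)
state=s4 head=-3 tape=[0]1_0100   (s4,0)→(s3,1,·)
state=s3 head=-3 tape=[1]1_0100   (s3,1)→(s0,1,·)
state=s0 head=-3 tape=[1]1_0100   (s0,1)→(s3,1,→)
state=s3 head=-2 tape=1[1]_0100   (s3,1)→(s0,1,·)
state=s0 head=-2 tape=1[1]_0100   (s0,1)→(s3,1,→)
state=s3 head=-1 tape=11[_]0100   (s3,_)→(s4,_,→)
state=s4 head=0 tape=11_[0]100   (s4,0)→(s3,1,·)
state=s3 head=0 tape=11_[1]100   (s3,1)→(s0,1,·)
state=s0 head=0 tape=11_[1]100   (s0,1)→(s3,1,→)
state=s3 head=1 tape=11_1[1]00   (s3,1)→(s0,1,·)
state=s0 head=1 tape=11_1[1]00   (s0,1)→(s3,1,→)
state=s3 head=2 tape=11_11[0]0
No transition is defined for (s3, 0); M halts in state s3.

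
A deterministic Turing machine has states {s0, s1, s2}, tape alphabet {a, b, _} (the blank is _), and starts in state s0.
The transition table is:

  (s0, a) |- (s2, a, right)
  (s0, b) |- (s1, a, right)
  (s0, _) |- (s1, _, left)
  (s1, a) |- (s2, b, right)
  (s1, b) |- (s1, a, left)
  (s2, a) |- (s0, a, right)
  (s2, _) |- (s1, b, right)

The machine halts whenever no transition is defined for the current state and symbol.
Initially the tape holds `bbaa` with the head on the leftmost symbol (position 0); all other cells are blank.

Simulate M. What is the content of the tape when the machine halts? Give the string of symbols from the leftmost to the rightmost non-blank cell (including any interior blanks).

state=s0 head=0 tape=[b]baa__   (s0,b)→(s1,a,right)
state=s1 head=1 tape=a[b]aa__   (s1,b)→(s1,a,left)
state=s1 head=0 tape=[a]aaa__   (s1,a)→(s2,b,right)
state=s2 head=1 tape=b[a]aa__   (s2,a)→(s0,a,right)
state=s0 head=2 tape=ba[a]a__   (s0,a)→(s2,a,right)
state=s2 head=3 tape=baa[a]__   (s2,a)→(s0,a,right)
state=s0 head=4 tape=baaa[_]_   (s0,_)→(s1,_,left)
state=s1 head=3 tape=baa[a]__   (s1,a)→(s2,b,right)
state=s2 head=4 tape=baab[_]_   (s2,_)→(s1,b,right)
state=s1 head=5 tape=baabb[_]
The non-blank tape span at halt is baabb.

baabb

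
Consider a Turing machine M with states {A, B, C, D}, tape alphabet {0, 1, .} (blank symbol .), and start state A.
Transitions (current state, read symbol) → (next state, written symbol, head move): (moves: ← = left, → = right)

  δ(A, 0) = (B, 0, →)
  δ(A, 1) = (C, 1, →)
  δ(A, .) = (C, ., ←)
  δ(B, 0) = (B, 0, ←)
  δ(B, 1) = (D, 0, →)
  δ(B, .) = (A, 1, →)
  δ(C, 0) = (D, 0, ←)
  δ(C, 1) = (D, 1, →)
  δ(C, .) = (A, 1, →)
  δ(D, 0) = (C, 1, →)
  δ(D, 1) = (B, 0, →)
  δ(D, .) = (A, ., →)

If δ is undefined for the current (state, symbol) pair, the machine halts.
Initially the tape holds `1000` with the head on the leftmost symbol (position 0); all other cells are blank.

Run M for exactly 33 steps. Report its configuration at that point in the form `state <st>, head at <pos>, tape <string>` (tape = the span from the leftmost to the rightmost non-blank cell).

state=A head=0 tape=...[1]000   (A,1)→(C,1,→)
state=C head=1 tape=...1[0]00   (C,0)→(D,0,←)
state=D head=0 tape=...[1]000   (D,1)→(B,0,→)
state=B head=1 tape=...0[0]00   (B,0)→(B,0,←)
state=B head=0 tape=...[0]000   (B,0)→(B,0,←)
state=B head=-1 tape=..[.]0000   (B,.)→(A,1,→)
state=A head=0 tape=..1[0]000   (A,0)→(B,0,→)
state=B head=1 tape=..10[0]00   (B,0)→(B,0,←)
state=B head=0 tape=..1[0]000   (B,0)→(B,0,←)
state=B head=-1 tape=..[1]0000   (B,1)→(D,0,→)
state=D head=0 tape=..0[0]000   (D,0)→(C,1,→)
state=C head=1 tape=..01[0]00   (C,0)→(D,0,←)
state=D head=0 tape=..0[1]000   (D,1)→(B,0,→)
state=B head=1 tape=..00[0]00   (B,0)→(B,0,←)
state=B head=0 tape=..0[0]000   (B,0)→(B,0,←)
state=B head=-1 tape=..[0]0000   (B,0)→(B,0,←)
state=B head=-2 tape=.[.]00000   (B,.)→(A,1,→)
state=A head=-1 tape=.1[0]0000   (A,0)→(B,0,→)
state=B head=0 tape=.10[0]000   (B,0)→(B,0,←)
state=B head=-1 tape=.1[0]0000   (B,0)→(B,0,←)
state=B head=-2 tape=.[1]00000   (B,1)→(D,0,→)
state=D head=-1 tape=.0[0]0000   (D,0)→(C,1,→)
state=C head=0 tape=.01[0]000   (C,0)→(D,0,←)
state=D head=-1 tape=.0[1]0000   (D,1)→(B,0,→)
state=B head=0 tape=.00[0]000   (B,0)→(B,0,←)
state=B head=-1 tape=.0[0]0000   (B,0)→(B,0,←)
state=B head=-2 tape=.[0]00000   (B,0)→(B,0,←)
state=B head=-3 tape=[.]000000   (B,.)→(A,1,→)
state=A head=-2 tape=1[0]00000   (A,0)→(B,0,→)
state=B head=-1 tape=10[0]0000   (B,0)→(B,0,←)
state=B head=-2 tape=1[0]00000   (B,0)→(B,0,←)
state=B head=-3 tape=[1]000000   (B,1)→(D,0,→)
state=D head=-2 tape=0[0]00000   (D,0)→(C,1,→)
state=C head=-1 tape=01[0]0000
After 33 steps: state C, head at -1, tape 0100000.

state C, head at -1, tape 0100000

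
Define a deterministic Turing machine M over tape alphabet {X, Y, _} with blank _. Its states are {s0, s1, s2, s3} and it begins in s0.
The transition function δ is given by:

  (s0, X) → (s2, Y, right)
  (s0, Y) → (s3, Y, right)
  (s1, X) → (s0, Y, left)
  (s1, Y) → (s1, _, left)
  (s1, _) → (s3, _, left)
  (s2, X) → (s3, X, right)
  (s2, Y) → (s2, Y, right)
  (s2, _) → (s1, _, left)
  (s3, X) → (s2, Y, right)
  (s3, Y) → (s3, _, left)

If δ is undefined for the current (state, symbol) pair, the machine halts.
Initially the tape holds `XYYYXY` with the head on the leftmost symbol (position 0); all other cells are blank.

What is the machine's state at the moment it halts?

s0 | __[X]YYYXY   read X → write Y, move right, go to s2
s2 | __Y[Y]YYXY   read Y → write Y, move right, go to s2
s2 | __YY[Y]YXY   read Y → write Y, move right, go to s2
s2 | __YYY[Y]XY   read Y → write Y, move right, go to s2
s2 | __YYYY[X]Y   read X → write X, move right, go to s3
s3 | __YYYYX[Y]   read Y → write _, move left, go to s3
s3 | __YYYY[X]_   read X → write Y, move right, go to s2
s2 | __YYYYY[_]   read _ → write _, move left, go to s1
s1 | __YYYY[Y]_   read Y → write _, move left, go to s1
s1 | __YYY[Y]__   read Y → write _, move left, go to s1
s1 | __YY[Y]___   read Y → write _, move left, go to s1
s1 | __Y[Y]____   read Y → write _, move left, go to s1
s1 | __[Y]_____   read Y → write _, move left, go to s1
s1 | _[_]______   read _ → write _, move left, go to s3
s3 | [_]_______
No transition is defined for (s3, _); M halts in state s3.

s3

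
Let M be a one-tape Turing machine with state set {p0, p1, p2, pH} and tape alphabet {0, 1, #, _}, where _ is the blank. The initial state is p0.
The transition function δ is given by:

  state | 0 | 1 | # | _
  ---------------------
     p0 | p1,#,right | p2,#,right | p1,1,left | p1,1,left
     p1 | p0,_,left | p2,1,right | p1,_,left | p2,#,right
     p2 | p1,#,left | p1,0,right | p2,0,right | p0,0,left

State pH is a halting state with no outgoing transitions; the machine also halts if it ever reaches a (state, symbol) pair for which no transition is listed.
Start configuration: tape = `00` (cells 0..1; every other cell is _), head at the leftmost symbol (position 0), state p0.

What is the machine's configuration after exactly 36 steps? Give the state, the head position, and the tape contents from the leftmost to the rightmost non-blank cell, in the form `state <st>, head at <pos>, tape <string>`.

state p1, head at 0, tape #0##__10

state=p0 head=0 tape=____[0]0__   (p0,0)→(p1,#,right)
state=p1 head=1 tape=____#[0]__   (p1,0)→(p0,_,left)
state=p0 head=0 tape=____[#]___   (p0,#)→(p1,1,left)
state=p1 head=-1 tape=___[_]1___   (p1,_)→(p2,#,right)
state=p2 head=0 tape=___#[1]___   (p2,1)→(p1,0,right)
state=p1 head=1 tape=___#0[_]__   (p1,_)→(p2,#,right)
state=p2 head=2 tape=___#0#[_]_   (p2,_)→(p0,0,left)
state=p0 head=1 tape=___#0[#]0_   (p0,#)→(p1,1,left)
state=p1 head=0 tape=___#[0]10_   (p1,0)→(p0,_,left)
state=p0 head=-1 tape=___[#]_10_   (p0,#)→(p1,1,left)
state=p1 head=-2 tape=__[_]1_10_   (p1,_)→(p2,#,right)
state=p2 head=-1 tape=__#[1]_10_   (p2,1)→(p1,0,right)
state=p1 head=0 tape=__#0[_]10_   (p1,_)→(p2,#,right)
state=p2 head=1 tape=__#0#[1]0_   (p2,1)→(p1,0,right)
state=p1 head=2 tape=__#0#0[0]_   (p1,0)→(p0,_,left)
state=p0 head=1 tape=__#0#[0]__   (p0,0)→(p1,#,right)
state=p1 head=2 tape=__#0##[_]_   (p1,_)→(p2,#,right)
state=p2 head=3 tape=__#0###[_]   (p2,_)→(p0,0,left)
state=p0 head=2 tape=__#0##[#]0   (p0,#)→(p1,1,left)
state=p1 head=1 tape=__#0#[#]10   (p1,#)→(p1,_,left)
state=p1 head=0 tape=__#0[#]_10   (p1,#)→(p1,_,left)
state=p1 head=-1 tape=__#[0]__10   (p1,0)→(p0,_,left)
state=p0 head=-2 tape=__[#]___10   (p0,#)→(p1,1,left)
state=p1 head=-3 tape=_[_]1___10   (p1,_)→(p2,#,right)
state=p2 head=-2 tape=_#[1]___10   (p2,1)→(p1,0,right)
state=p1 head=-1 tape=_#0[_]__10   (p1,_)→(p2,#,right)
state=p2 head=0 tape=_#0#[_]_10   (p2,_)→(p0,0,left)
state=p0 head=-1 tape=_#0[#]0_10   (p0,#)→(p1,1,left)
state=p1 head=-2 tape=_#[0]10_10   (p1,0)→(p0,_,left)
state=p0 head=-3 tape=_[#]_10_10   (p0,#)→(p1,1,left)
state=p1 head=-4 tape=[_]1_10_10   (p1,_)→(p2,#,right)
state=p2 head=-3 tape=#[1]_10_10   (p2,1)→(p1,0,right)
state=p1 head=-2 tape=#0[_]10_10   (p1,_)→(p2,#,right)
state=p2 head=-1 tape=#0#[1]0_10   (p2,1)→(p1,0,right)
state=p1 head=0 tape=#0#0[0]_10   (p1,0)→(p0,_,left)
state=p0 head=-1 tape=#0#[0]__10   (p0,0)→(p1,#,right)
state=p1 head=0 tape=#0##[_]_10
After 36 steps: state p1, head at 0, tape #0##__10.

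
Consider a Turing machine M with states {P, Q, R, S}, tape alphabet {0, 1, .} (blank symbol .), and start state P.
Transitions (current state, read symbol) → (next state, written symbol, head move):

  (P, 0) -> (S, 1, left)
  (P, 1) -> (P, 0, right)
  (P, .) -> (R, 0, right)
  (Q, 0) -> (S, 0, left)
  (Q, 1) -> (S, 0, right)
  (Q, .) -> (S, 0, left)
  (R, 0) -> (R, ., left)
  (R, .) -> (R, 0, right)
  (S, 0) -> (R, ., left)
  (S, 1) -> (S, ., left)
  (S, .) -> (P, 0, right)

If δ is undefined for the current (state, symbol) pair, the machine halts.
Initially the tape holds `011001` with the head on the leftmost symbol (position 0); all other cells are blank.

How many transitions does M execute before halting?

state=P head=0 tape=..[0]11001   (P,0)→(S,1,left)
state=S head=-1 tape=.[.]111001   (S,.)→(P,0,right)
state=P head=0 tape=.0[1]11001   (P,1)→(P,0,right)
state=P head=1 tape=.00[1]1001   (P,1)→(P,0,right)
state=P head=2 tape=.000[1]001   (P,1)→(P,0,right)
state=P head=3 tape=.0000[0]01   (P,0)→(S,1,left)
state=S head=2 tape=.000[0]101   (S,0)→(R,.,left)
state=R head=1 tape=.00[0].101   (R,0)→(R,.,left)
state=R head=0 tape=.0[0]..101   (R,0)→(R,.,left)
state=R head=-1 tape=.[0]...101   (R,0)→(R,.,left)
state=R head=-2 tape=[.]....101   (R,.)→(R,0,right)
state=R head=-1 tape=0[.]...101   (R,.)→(R,0,right)
state=R head=0 tape=00[.]..101   (R,.)→(R,0,right)
state=R head=1 tape=000[.].101   (R,.)→(R,0,right)
state=R head=2 tape=0000[.]101   (R,.)→(R,0,right)
state=R head=3 tape=00000[1]01
M halts after 15 transitions.

15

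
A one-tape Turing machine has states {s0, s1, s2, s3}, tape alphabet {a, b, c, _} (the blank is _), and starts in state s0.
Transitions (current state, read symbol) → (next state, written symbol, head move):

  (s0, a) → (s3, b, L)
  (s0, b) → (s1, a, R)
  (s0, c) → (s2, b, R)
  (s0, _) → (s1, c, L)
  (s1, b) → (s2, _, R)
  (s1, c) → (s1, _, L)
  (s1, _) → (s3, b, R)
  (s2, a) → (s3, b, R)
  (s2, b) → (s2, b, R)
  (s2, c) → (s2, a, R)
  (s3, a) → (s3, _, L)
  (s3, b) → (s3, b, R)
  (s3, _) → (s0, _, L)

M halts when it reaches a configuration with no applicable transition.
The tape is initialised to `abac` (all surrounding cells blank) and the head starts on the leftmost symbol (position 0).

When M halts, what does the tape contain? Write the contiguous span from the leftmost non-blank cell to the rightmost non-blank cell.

s0 | ___[a]bac   read a → write b, move L, go to s3
s3 | __[_]bbac   read _ → write _, move L, go to s0
s0 | _[_]_bbac   read _ → write c, move L, go to s1
s1 | [_]c_bbac   read _ → write b, move R, go to s3
s3 | b[c]_bbac
The non-blank tape span at halt is bc_bbac.

bc_bbac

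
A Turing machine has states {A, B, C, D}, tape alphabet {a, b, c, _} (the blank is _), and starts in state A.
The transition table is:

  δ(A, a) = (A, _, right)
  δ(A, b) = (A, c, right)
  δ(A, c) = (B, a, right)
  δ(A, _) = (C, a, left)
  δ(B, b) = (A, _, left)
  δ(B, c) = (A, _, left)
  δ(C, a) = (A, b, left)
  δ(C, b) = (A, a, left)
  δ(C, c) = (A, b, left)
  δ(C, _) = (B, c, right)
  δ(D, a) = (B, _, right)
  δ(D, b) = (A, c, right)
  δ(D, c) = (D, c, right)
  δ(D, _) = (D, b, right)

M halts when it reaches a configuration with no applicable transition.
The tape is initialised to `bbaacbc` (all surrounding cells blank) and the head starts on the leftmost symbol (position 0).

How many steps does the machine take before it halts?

A | [b]baacbc   read b → write c, move right, go to A
A | c[b]aacbc   read b → write c, move right, go to A
A | cc[a]acbc   read a → write _, move right, go to A
A | cc_[a]cbc   read a → write _, move right, go to A
A | cc__[c]bc   read c → write a, move right, go to B
B | cc__a[b]c   read b → write _, move left, go to A
A | cc__[a]_c   read a → write _, move right, go to A
A | cc___[_]c   read _ → write a, move left, go to C
C | cc__[_]ac   read _ → write c, move right, go to B
B | cc__c[a]c
M halts after 9 transitions.

9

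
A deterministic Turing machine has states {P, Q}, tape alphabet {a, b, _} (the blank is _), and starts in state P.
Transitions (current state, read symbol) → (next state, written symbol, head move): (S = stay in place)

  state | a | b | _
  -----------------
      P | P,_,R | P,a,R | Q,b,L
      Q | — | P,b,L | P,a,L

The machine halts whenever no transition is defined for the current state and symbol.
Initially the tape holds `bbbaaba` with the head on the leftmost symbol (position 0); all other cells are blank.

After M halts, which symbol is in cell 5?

P | [b]bbaaba__   read b → write a, move R, go to P
P | a[b]baaba__   read b → write a, move R, go to P
P | aa[b]aaba__   read b → write a, move R, go to P
P | aaa[a]aba__   read a → write _, move R, go to P
P | aaa_[a]ba__   read a → write _, move R, go to P
P | aaa__[b]a__   read b → write a, move R, go to P
P | aaa__a[a]__   read a → write _, move R, go to P
P | aaa__a_[_]_   read _ → write b, move L, go to Q
Q | aaa__a[_]b_   read _ → write a, move L, go to P
P | aaa__[a]ab_   read a → write _, move R, go to P
P | aaa___[a]b_   read a → write _, move R, go to P
P | aaa____[b]_   read b → write a, move R, go to P
P | aaa____a[_]   read _ → write b, move L, go to Q
Q | aaa____[a]b
Cell 5 holds _ when M halts.

_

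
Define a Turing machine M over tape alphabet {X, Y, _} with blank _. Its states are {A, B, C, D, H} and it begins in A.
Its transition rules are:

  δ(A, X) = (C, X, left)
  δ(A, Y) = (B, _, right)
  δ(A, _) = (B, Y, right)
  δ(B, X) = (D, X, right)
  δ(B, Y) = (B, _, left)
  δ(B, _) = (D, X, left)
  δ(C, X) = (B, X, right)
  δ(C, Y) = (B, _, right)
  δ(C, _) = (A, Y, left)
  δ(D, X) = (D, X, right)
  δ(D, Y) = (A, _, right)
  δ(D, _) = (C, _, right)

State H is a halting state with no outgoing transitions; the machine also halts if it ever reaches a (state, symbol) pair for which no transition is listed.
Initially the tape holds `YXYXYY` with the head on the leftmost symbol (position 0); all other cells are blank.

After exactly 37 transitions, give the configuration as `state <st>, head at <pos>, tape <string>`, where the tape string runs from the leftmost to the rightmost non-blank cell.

A | ___[Y]XYXYY____   read Y → write _, move right, go to B
B | ____[X]YXYY____   read X → write X, move right, go to D
D | ____X[Y]XYY____   read Y → write _, move right, go to A
A | ____X_[X]YY____   read X → write X, move left, go to C
C | ____X[_]XYY____   read _ → write Y, move left, go to A
A | ____[X]YXYY____   read X → write X, move left, go to C
C | ___[_]XYXYY____   read _ → write Y, move left, go to A
A | __[_]YXYXYY____   read _ → write Y, move right, go to B
B | __Y[Y]XYXYY____   read Y → write _, move left, go to B
B | __[Y]_XYXYY____   read Y → write _, move left, go to B
B | _[_]__XYXYY____   read _ → write X, move left, go to D
D | [_]X__XYXYY____   read _ → write _, move right, go to C
C | _[X]__XYXYY____   read X → write X, move right, go to B
B | _X[_]_XYXYY____   read _ → write X, move left, go to D
D | _[X]X_XYXYY____   read X → write X, move right, go to D
D | _X[X]_XYXYY____   read X → write X, move right, go to D
D | _XX[_]XYXYY____   read _ → write _, move right, go to C
C | _XX_[X]YXYY____   read X → write X, move right, go to B
B | _XX_X[Y]XYY____   read Y → write _, move left, go to B
B | _XX_[X]_XYY____   read X → write X, move right, go to D
D | _XX_X[_]XYY____   read _ → write _, move right, go to C
C | _XX_X_[X]YY____   read X → write X, move right, go to B
B | _XX_X_X[Y]Y____   read Y → write _, move left, go to B
B | _XX_X_[X]_Y____   read X → write X, move right, go to D
D | _XX_X_X[_]Y____   read _ → write _, move right, go to C
C | _XX_X_X_[Y]____   read Y → write _, move right, go to B
B | _XX_X_X__[_]___   read _ → write X, move left, go to D
D | _XX_X_X_[_]X___   read _ → write _, move right, go to C
C | _XX_X_X__[X]___   read X → write X, move right, go to B
B | _XX_X_X__X[_]__   read _ → write X, move left, go to D
D | _XX_X_X__[X]X__   read X → write X, move right, go to D
D | _XX_X_X__X[X]__   read X → write X, move right, go to D
D | _XX_X_X__XX[_]_   read _ → write _, move right, go to C
C | _XX_X_X__XX_[_]   read _ → write Y, move left, go to A
A | _XX_X_X__XX[_]Y   read _ → write Y, move right, go to B
B | _XX_X_X__XXY[Y]   read Y → write _, move left, go to B
B | _XX_X_X__XX[Y]_   read Y → write _, move left, go to B
B | _XX_X_X__X[X]__
After 37 steps: state B, head at 7, tape XX_X_X__XX.

state B, head at 7, tape XX_X_X__XX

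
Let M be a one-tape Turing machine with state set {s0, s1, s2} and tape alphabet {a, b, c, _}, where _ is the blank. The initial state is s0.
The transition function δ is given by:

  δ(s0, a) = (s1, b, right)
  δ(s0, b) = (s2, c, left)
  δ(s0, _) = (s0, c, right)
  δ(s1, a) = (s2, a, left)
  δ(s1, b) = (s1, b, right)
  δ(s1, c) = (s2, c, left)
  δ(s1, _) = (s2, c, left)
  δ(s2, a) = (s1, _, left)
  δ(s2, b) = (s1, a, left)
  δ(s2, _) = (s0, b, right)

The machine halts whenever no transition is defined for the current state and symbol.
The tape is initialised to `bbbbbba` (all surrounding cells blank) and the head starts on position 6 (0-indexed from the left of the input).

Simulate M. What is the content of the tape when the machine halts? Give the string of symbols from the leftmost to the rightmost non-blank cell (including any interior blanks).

bcaaaaaaac

s0 | __bbbbbb[a]_   read a → write b, move right, go to s1
s1 | __bbbbbbb[_]   read _ → write c, move left, go to s2
s2 | __bbbbbb[b]c   read b → write a, move left, go to s1
s1 | __bbbbb[b]ac   read b → write b, move right, go to s1
s1 | __bbbbbb[a]c   read a → write a, move left, go to s2
s2 | __bbbbb[b]ac   read b → write a, move left, go to s1
s1 | __bbbb[b]aac   read b → write b, move right, go to s1
s1 | __bbbbb[a]ac   read a → write a, move left, go to s2
s2 | __bbbb[b]aac   read b → write a, move left, go to s1
s1 | __bbb[b]aaac   read b → write b, move right, go to s1
s1 | __bbbb[a]aac   read a → write a, move left, go to s2
s2 | __bbb[b]aaac   read b → write a, move left, go to s1
s1 | __bb[b]aaaac   read b → write b, move right, go to s1
s1 | __bbb[a]aaac   read a → write a, move left, go to s2
s2 | __bb[b]aaaac   read b → write a, move left, go to s1
s1 | __b[b]aaaaac   read b → write b, move right, go to s1
s1 | __bb[a]aaaac   read a → write a, move left, go to s2
s2 | __b[b]aaaaac   read b → write a, move left, go to s1
s1 | __[b]aaaaaac   read b → write b, move right, go to s1
s1 | __b[a]aaaaac   read a → write a, move left, go to s2
s2 | __[b]aaaaaac   read b → write a, move left, go to s1
s1 | _[_]aaaaaaac   read _ → write c, move left, go to s2
s2 | [_]caaaaaaac   read _ → write b, move right, go to s0
s0 | b[c]aaaaaaac
The non-blank tape span at halt is bcaaaaaaac.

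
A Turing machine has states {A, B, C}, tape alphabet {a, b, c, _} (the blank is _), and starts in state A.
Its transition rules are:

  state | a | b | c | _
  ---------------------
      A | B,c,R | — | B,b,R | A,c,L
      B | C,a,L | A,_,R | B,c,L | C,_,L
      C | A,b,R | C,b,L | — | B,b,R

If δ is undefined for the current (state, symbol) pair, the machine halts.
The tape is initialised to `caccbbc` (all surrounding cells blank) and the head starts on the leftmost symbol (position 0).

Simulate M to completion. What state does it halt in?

A

state=A head=0 tape=__[c]accbbc   (A,c)→(B,b,R)
state=B head=1 tape=__b[a]ccbbc   (B,a)→(C,a,L)
state=C head=0 tape=__[b]accbbc   (C,b)→(C,b,L)
state=C head=-1 tape=_[_]baccbbc   (C,_)→(B,b,R)
state=B head=0 tape=_b[b]accbbc   (B,b)→(A,_,R)
state=A head=1 tape=_b_[a]ccbbc   (A,a)→(B,c,R)
state=B head=2 tape=_b_c[c]cbbc   (B,c)→(B,c,L)
state=B head=1 tape=_b_[c]ccbbc   (B,c)→(B,c,L)
state=B head=0 tape=_b[_]cccbbc   (B,_)→(C,_,L)
state=C head=-1 tape=_[b]_cccbbc   (C,b)→(C,b,L)
state=C head=-2 tape=[_]b_cccbbc   (C,_)→(B,b,R)
state=B head=-1 tape=b[b]_cccbbc   (B,b)→(A,_,R)
state=A head=0 tape=b_[_]cccbbc   (A,_)→(A,c,L)
state=A head=-1 tape=b[_]ccccbbc   (A,_)→(A,c,L)
state=A head=-2 tape=[b]cccccbbc
No transition is defined for (A, b); M halts in state A.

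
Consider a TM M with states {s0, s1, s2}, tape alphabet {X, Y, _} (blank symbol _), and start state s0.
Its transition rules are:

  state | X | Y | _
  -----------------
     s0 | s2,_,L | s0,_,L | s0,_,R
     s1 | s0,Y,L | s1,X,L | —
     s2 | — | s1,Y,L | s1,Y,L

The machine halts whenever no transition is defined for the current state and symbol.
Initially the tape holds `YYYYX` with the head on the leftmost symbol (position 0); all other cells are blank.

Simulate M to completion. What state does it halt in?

s1

s0 | _[Y]YYYX   read Y → write _, move L, go to s0
s0 | [_]_YYYX   read _ → write _, move R, go to s0
s0 | _[_]YYYX   read _ → write _, move R, go to s0
s0 | __[Y]YYX   read Y → write _, move L, go to s0
s0 | _[_]_YYX   read _ → write _, move R, go to s0
s0 | __[_]YYX   read _ → write _, move R, go to s0
s0 | ___[Y]YX   read Y → write _, move L, go to s0
s0 | __[_]_YX   read _ → write _, move R, go to s0
s0 | ___[_]YX   read _ → write _, move R, go to s0
s0 | ____[Y]X   read Y → write _, move L, go to s0
s0 | ___[_]_X   read _ → write _, move R, go to s0
s0 | ____[_]X   read _ → write _, move R, go to s0
s0 | _____[X]   read X → write _, move L, go to s2
s2 | ____[_]_   read _ → write Y, move L, go to s1
s1 | ___[_]Y_
No transition is defined for (s1, _); M halts in state s1.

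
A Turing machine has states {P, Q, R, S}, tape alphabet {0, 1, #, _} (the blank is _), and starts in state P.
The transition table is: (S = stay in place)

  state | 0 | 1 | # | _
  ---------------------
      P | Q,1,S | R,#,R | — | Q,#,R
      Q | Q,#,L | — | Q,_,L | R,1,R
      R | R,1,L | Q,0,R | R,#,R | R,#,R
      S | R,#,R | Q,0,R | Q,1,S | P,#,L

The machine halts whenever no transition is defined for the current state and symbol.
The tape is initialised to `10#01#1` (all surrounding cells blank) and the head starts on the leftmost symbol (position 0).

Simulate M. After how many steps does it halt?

14

P | _[1]0#01#1   read 1 → write #, move R, go to R
R | _#[0]#01#1   read 0 → write 1, move L, go to R
R | _[#]1#01#1   read # → write #, move R, go to R
R | _#[1]#01#1   read 1 → write 0, move R, go to Q
Q | _#0[#]01#1   read # → write _, move L, go to Q
Q | _#[0]_01#1   read 0 → write #, move L, go to Q
Q | _[#]#_01#1   read # → write _, move L, go to Q
Q | [_]_#_01#1   read _ → write 1, move R, go to R
R | 1[_]#_01#1   read _ → write #, move R, go to R
R | 1#[#]_01#1   read # → write #, move R, go to R
R | 1##[_]01#1   read _ → write #, move R, go to R
R | 1###[0]1#1   read 0 → write 1, move L, go to R
R | 1##[#]11#1   read # → write #, move R, go to R
R | 1###[1]1#1   read 1 → write 0, move R, go to Q
Q | 1###0[1]#1
M halts after 14 transitions.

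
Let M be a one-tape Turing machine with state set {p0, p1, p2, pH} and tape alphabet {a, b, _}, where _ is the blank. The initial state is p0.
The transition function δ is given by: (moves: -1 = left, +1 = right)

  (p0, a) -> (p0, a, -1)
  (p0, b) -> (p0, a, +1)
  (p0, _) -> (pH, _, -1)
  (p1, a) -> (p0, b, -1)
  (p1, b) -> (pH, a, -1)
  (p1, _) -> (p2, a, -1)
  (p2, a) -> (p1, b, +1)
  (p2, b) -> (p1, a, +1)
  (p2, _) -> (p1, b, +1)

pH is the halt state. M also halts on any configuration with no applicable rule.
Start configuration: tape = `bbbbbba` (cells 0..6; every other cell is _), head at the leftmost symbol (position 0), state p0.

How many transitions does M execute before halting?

14

state=p0 head=0 tape=__[b]bbbbba   (p0,b)→(p0,a,+1)
state=p0 head=1 tape=__a[b]bbbba   (p0,b)→(p0,a,+1)
state=p0 head=2 tape=__aa[b]bbba   (p0,b)→(p0,a,+1)
state=p0 head=3 tape=__aaa[b]bba   (p0,b)→(p0,a,+1)
state=p0 head=4 tape=__aaaa[b]ba   (p0,b)→(p0,a,+1)
state=p0 head=5 tape=__aaaaa[b]a   (p0,b)→(p0,a,+1)
state=p0 head=6 tape=__aaaaaa[a]   (p0,a)→(p0,a,-1)
state=p0 head=5 tape=__aaaaa[a]a   (p0,a)→(p0,a,-1)
state=p0 head=4 tape=__aaaa[a]aa   (p0,a)→(p0,a,-1)
state=p0 head=3 tape=__aaa[a]aaa   (p0,a)→(p0,a,-1)
state=p0 head=2 tape=__aa[a]aaaa   (p0,a)→(p0,a,-1)
state=p0 head=1 tape=__a[a]aaaaa   (p0,a)→(p0,a,-1)
state=p0 head=0 tape=__[a]aaaaaa   (p0,a)→(p0,a,-1)
state=p0 head=-1 tape=_[_]aaaaaaa   (p0,_)→(pH,_,-1)
state=pH head=-2 tape=[_]_aaaaaaa
M halts after 14 transitions.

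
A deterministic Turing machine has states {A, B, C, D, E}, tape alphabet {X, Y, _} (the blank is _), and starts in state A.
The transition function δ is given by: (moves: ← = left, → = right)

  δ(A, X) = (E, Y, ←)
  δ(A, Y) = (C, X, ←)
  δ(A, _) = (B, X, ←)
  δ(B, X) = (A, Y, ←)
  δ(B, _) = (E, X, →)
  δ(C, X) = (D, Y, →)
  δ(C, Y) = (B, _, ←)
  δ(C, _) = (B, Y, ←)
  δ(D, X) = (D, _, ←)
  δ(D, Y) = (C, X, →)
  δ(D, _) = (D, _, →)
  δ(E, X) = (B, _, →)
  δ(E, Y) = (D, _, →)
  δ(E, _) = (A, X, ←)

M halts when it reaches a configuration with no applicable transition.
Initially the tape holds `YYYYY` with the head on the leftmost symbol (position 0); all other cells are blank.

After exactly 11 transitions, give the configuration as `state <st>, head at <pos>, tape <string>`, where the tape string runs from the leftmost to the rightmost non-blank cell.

state=A head=0 tape=__[Y]YYYY   (A,Y)→(C,X,←)
state=C head=-1 tape=_[_]XYYYY   (C,_)→(B,Y,←)
state=B head=-2 tape=[_]YXYYYY   (B,_)→(E,X,→)
state=E head=-1 tape=X[Y]XYYYY   (E,Y)→(D,_,→)
state=D head=0 tape=X_[X]YYYY   (D,X)→(D,_,←)
state=D head=-1 tape=X[_]_YYYY   (D,_)→(D,_,→)
state=D head=0 tape=X_[_]YYYY   (D,_)→(D,_,→)
state=D head=1 tape=X__[Y]YYY   (D,Y)→(C,X,→)
state=C head=2 tape=X__X[Y]YY   (C,Y)→(B,_,←)
state=B head=1 tape=X__[X]_YY   (B,X)→(A,Y,←)
state=A head=0 tape=X_[_]Y_YY   (A,_)→(B,X,←)
state=B head=-1 tape=X[_]XY_YY
After 11 steps: state B, head at -1, tape X_XY_YY.

state B, head at -1, tape X_XY_YY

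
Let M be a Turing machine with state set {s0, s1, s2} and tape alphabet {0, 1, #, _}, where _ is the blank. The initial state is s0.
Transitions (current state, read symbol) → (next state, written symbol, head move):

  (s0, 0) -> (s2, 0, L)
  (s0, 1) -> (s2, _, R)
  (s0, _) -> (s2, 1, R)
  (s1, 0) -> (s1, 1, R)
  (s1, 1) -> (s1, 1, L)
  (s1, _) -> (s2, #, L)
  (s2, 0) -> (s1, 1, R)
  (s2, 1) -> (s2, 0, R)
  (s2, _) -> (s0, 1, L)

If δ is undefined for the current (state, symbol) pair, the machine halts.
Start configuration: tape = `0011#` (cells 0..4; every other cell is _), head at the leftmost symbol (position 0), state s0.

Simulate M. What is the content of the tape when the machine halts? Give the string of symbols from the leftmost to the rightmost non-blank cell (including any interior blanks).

10#111111#

s0 | _____[0]011#   read 0 → write 0, move L, go to s2
s2 | ____[_]0011#   read _ → write 1, move L, go to s0
s0 | ___[_]10011#   read _ → write 1, move R, go to s2
s2 | ___1[1]0011#   read 1 → write 0, move R, go to s2
s2 | ___10[0]011#   read 0 → write 1, move R, go to s1
s1 | ___101[0]11#   read 0 → write 1, move R, go to s1
s1 | ___1011[1]1#   read 1 → write 1, move L, go to s1
s1 | ___101[1]11#   read 1 → write 1, move L, go to s1
s1 | ___10[1]111#   read 1 → write 1, move L, go to s1
s1 | ___1[0]1111#   read 0 → write 1, move R, go to s1
s1 | ___11[1]111#   read 1 → write 1, move L, go to s1
s1 | ___1[1]1111#   read 1 → write 1, move L, go to s1
s1 | ___[1]11111#   read 1 → write 1, move L, go to s1
s1 | __[_]111111#   read _ → write #, move L, go to s2
s2 | _[_]#111111#   read _ → write 1, move L, go to s0
s0 | [_]1#111111#   read _ → write 1, move R, go to s2
s2 | 1[1]#111111#   read 1 → write 0, move R, go to s2
s2 | 10[#]111111#
The non-blank tape span at halt is 10#111111#.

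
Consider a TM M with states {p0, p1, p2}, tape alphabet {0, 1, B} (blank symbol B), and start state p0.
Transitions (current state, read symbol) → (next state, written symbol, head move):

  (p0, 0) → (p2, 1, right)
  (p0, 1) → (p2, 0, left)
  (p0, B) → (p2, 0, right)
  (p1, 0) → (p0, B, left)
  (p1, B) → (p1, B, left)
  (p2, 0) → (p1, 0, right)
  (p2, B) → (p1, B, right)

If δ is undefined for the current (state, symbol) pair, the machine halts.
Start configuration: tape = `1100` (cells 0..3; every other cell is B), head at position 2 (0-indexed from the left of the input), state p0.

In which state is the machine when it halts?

p2

state=p0 head=2 tape=11[0]0B   (p0,0)→(p2,1,right)
state=p2 head=3 tape=111[0]B   (p2,0)→(p1,0,right)
state=p1 head=4 tape=1110[B]   (p1,B)→(p1,B,left)
state=p1 head=3 tape=111[0]B   (p1,0)→(p0,B,left)
state=p0 head=2 tape=11[1]BB   (p0,1)→(p2,0,left)
state=p2 head=1 tape=1[1]0BB
No transition is defined for (p2, 1); M halts in state p2.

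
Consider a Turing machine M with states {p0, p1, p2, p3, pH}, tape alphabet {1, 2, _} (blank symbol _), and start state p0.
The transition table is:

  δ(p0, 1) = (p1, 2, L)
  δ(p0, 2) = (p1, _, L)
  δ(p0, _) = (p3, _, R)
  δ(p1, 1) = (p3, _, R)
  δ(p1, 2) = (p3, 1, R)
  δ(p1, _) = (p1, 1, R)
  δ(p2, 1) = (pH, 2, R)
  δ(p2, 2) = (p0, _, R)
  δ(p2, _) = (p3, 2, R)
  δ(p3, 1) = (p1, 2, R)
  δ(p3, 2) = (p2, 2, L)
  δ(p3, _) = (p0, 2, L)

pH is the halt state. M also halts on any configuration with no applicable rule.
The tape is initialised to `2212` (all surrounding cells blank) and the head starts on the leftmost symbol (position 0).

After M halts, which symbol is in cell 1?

1

p0 | _[2]212_   read 2 → write _, move L, go to p1
p1 | [_]_212_   read _ → write 1, move R, go to p1
p1 | 1[_]212_   read _ → write 1, move R, go to p1
p1 | 11[2]12_   read 2 → write 1, move R, go to p3
p3 | 111[1]2_   read 1 → write 2, move R, go to p1
p1 | 1112[2]_   read 2 → write 1, move R, go to p3
p3 | 11121[_]   read _ → write 2, move L, go to p0
p0 | 1112[1]2   read 1 → write 2, move L, go to p1
p1 | 111[2]22   read 2 → write 1, move R, go to p3
p3 | 1111[2]2   read 2 → write 2, move L, go to p2
p2 | 111[1]22   read 1 → write 2, move R, go to pH
pH | 1112[2]2
Cell 1 holds 1 when M halts.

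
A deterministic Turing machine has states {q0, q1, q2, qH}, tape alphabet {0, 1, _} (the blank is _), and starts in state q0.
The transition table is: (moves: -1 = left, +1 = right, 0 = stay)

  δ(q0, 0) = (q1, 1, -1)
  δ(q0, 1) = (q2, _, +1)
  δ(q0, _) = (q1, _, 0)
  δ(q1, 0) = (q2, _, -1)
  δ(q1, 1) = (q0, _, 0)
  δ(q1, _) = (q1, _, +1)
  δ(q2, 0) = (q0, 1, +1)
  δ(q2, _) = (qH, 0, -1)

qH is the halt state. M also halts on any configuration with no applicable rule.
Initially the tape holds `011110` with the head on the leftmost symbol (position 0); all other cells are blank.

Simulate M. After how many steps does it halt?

state=q0 head=0 tape=_[0]11110   (q0,0)→(q1,1,-1)
state=q1 head=-1 tape=[_]111110   (q1,_)→(q1,_,+1)
state=q1 head=0 tape=_[1]11110   (q1,1)→(q0,_,0)
state=q0 head=0 tape=_[_]11110   (q0,_)→(q1,_,0)
state=q1 head=0 tape=_[_]11110   (q1,_)→(q1,_,+1)
state=q1 head=1 tape=__[1]1110   (q1,1)→(q0,_,0)
state=q0 head=1 tape=__[_]1110   (q0,_)→(q1,_,0)
state=q1 head=1 tape=__[_]1110   (q1,_)→(q1,_,+1)
state=q1 head=2 tape=___[1]110   (q1,1)→(q0,_,0)
state=q0 head=2 tape=___[_]110   (q0,_)→(q1,_,0)
state=q1 head=2 tape=___[_]110   (q1,_)→(q1,_,+1)
state=q1 head=3 tape=____[1]10   (q1,1)→(q0,_,0)
state=q0 head=3 tape=____[_]10   (q0,_)→(q1,_,0)
state=q1 head=3 tape=____[_]10   (q1,_)→(q1,_,+1)
state=q1 head=4 tape=_____[1]0   (q1,1)→(q0,_,0)
state=q0 head=4 tape=_____[_]0   (q0,_)→(q1,_,0)
state=q1 head=4 tape=_____[_]0   (q1,_)→(q1,_,+1)
state=q1 head=5 tape=______[0]   (q1,0)→(q2,_,-1)
state=q2 head=4 tape=_____[_]_   (q2,_)→(qH,0,-1)
state=qH head=3 tape=____[_]0_
M halts after 19 transitions.

19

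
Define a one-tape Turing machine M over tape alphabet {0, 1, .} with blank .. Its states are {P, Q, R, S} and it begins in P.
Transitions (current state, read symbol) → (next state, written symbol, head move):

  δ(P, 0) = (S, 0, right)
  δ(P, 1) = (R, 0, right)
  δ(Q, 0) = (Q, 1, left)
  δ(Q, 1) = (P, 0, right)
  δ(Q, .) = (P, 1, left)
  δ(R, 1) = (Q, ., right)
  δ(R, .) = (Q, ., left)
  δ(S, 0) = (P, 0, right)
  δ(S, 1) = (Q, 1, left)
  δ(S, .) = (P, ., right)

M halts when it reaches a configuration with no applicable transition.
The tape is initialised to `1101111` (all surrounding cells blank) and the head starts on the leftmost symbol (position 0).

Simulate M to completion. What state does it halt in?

P

P | ..[1]101111   read 1 → write 0, move right, go to R
R | ..0[1]01111   read 1 → write ., move right, go to Q
Q | ..0.[0]1111   read 0 → write 1, move left, go to Q
Q | ..0[.]11111   read . → write 1, move left, go to P
P | ..[0]111111   read 0 → write 0, move right, go to S
S | ..0[1]11111   read 1 → write 1, move left, go to Q
Q | ..[0]111111   read 0 → write 1, move left, go to Q
Q | .[.]1111111   read . → write 1, move left, go to P
P | [.]11111111
No transition is defined for (P, .); M halts in state P.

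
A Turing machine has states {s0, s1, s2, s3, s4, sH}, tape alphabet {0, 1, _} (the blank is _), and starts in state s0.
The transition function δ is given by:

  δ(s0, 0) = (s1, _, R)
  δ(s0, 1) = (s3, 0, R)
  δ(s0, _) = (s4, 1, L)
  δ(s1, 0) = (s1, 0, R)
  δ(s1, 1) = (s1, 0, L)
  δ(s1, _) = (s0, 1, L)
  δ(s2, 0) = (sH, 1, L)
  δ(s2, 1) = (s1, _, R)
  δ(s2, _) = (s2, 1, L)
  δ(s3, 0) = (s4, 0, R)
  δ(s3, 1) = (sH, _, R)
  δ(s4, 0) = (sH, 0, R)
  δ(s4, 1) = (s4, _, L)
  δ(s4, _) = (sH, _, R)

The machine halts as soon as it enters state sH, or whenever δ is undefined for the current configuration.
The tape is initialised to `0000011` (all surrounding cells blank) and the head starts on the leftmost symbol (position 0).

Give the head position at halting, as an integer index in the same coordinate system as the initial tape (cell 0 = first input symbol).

0

s0 | _[0]000011_   read 0 → write _, move R, go to s1
s1 | __[0]00011_   read 0 → write 0, move R, go to s1
s1 | __0[0]0011_   read 0 → write 0, move R, go to s1
s1 | __00[0]011_   read 0 → write 0, move R, go to s1
s1 | __000[0]11_   read 0 → write 0, move R, go to s1
s1 | __0000[1]1_   read 1 → write 0, move L, go to s1
s1 | __000[0]01_   read 0 → write 0, move R, go to s1
s1 | __0000[0]1_   read 0 → write 0, move R, go to s1
s1 | __00000[1]_   read 1 → write 0, move L, go to s1
s1 | __0000[0]0_   read 0 → write 0, move R, go to s1
s1 | __00000[0]_   read 0 → write 0, move R, go to s1
s1 | __000000[_]   read _ → write 1, move L, go to s0
s0 | __00000[0]1   read 0 → write _, move R, go to s1
s1 | __00000_[1]   read 1 → write 0, move L, go to s1
s1 | __00000[_]0   read _ → write 1, move L, go to s0
s0 | __0000[0]10   read 0 → write _, move R, go to s1
s1 | __0000_[1]0   read 1 → write 0, move L, go to s1
s1 | __0000[_]00   read _ → write 1, move L, go to s0
s0 | __000[0]100   read 0 → write _, move R, go to s1
s1 | __000_[1]00   read 1 → write 0, move L, go to s1
s1 | __000[_]000   read _ → write 1, move L, go to s0
s0 | __00[0]1000   read 0 → write _, move R, go to s1
s1 | __00_[1]000   read 1 → write 0, move L, go to s1
s1 | __00[_]0000   read _ → write 1, move L, go to s0
s0 | __0[0]10000   read 0 → write _, move R, go to s1
s1 | __0_[1]0000   read 1 → write 0, move L, go to s1
s1 | __0[_]00000   read _ → write 1, move L, go to s0
s0 | __[0]100000   read 0 → write _, move R, go to s1
s1 | ___[1]00000   read 1 → write 0, move L, go to s1
s1 | __[_]000000   read _ → write 1, move L, go to s0
s0 | _[_]1000000   read _ → write 1, move L, go to s4
s4 | [_]11000000   read _ → write _, move R, go to sH
sH | _[1]1000000
At halt the head is at cell 0.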